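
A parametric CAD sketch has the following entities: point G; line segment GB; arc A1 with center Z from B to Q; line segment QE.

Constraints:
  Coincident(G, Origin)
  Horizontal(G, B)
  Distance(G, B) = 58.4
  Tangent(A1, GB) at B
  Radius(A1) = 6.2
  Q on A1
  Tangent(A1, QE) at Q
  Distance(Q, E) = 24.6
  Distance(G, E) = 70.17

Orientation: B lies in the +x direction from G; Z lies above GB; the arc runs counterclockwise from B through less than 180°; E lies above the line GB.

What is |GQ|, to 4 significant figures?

64.92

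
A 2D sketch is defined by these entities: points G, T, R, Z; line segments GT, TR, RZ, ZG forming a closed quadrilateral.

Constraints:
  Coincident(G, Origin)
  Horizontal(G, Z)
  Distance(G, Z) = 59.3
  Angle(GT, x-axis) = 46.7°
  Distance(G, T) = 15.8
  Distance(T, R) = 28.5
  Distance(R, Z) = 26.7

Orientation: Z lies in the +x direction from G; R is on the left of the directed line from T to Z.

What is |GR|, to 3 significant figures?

42.4

Checks: |TR| = 28.50 ✓; |RZ| = 26.70 ✓.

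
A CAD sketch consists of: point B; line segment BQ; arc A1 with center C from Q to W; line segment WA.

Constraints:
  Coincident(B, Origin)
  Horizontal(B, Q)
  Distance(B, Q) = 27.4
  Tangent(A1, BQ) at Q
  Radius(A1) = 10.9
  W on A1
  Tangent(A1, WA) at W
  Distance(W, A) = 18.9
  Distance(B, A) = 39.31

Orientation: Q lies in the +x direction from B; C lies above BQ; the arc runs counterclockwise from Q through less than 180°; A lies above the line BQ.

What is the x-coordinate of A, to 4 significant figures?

22.58

Checks: ∠(CQ, QB) = 90.00° ✓; |CQ| = 10.90 ✓; |CW| = 10.90 ✓; ∠(CW, WA) = 90.00° ✓; |WA| = 18.90 ✓; |BA| = 39.31 ✓.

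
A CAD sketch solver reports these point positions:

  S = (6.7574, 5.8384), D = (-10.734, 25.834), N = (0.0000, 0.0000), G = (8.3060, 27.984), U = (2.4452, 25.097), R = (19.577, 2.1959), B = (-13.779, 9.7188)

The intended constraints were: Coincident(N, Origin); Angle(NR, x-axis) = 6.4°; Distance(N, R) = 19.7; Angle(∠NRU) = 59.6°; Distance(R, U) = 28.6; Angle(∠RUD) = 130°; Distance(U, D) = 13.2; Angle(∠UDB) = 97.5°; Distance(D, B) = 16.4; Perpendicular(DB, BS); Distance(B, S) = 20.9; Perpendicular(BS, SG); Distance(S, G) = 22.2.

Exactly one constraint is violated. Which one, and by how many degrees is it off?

Perpendicular(BS, SG) — off by 6.70°.

N = (0.00, 0.00) ✓; NR at 6.400° ✓; |NR| = 19.70 ✓; ∠NRU = 59.60° ✓; |RU| = 28.60 ✓; ∠RUD = 130.0° ✓; |UD| = 13.20 ✓; ∠UDB = 97.50° ✓; |DB| = 16.40 ✓; ∠(DB, BS) = 90.00° ✓; |BS| = 20.90 ✓; ∠(BS, SG) = 96.70° ✗; |SG| = 22.20 ✓.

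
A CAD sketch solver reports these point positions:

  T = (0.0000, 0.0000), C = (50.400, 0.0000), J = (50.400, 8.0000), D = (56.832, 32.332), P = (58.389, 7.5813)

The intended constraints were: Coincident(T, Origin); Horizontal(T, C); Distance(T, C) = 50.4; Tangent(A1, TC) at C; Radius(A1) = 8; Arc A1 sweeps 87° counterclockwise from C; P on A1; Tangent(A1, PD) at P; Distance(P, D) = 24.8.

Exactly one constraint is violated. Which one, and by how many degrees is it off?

Tangent(A1, PD) at P — off by 6.60°.

T = (0.00, 0.00) ✓; T.y = 0.00, C.y = 0.00 ✓; |TC| = 50.40 ✓; ∠(JC, CT) = 90.00° ✓; |JC| = 8.000 ✓; bearing(J→P) − bearing(J→C) = 87.00° ✓; |JP| = 8.000 ✓; ∠(JP, PD) = 83.40° ✗; |PD| = 24.80 ✓.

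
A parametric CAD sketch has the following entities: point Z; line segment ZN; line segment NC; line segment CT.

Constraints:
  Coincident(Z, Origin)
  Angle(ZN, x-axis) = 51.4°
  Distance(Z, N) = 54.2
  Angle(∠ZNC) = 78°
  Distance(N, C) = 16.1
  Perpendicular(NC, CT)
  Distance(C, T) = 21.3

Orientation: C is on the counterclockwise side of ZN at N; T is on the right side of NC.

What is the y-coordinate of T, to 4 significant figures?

68.61

∠ZNC = 78.0°, so NC runs at 51.4° + (180° − 78.0°) = 153.4° from the x-axis; with |NC| = 16.1, C = N + 16.1·(cos 153.4°, sin 153.4°) = (19.42, 49.57). NC ⟂ CT; with |CT| = 21.3 on the right of NC, T = C + 21.3·(0.4478, 0.8942) = (28.96, 68.61). So T.y = 68.61.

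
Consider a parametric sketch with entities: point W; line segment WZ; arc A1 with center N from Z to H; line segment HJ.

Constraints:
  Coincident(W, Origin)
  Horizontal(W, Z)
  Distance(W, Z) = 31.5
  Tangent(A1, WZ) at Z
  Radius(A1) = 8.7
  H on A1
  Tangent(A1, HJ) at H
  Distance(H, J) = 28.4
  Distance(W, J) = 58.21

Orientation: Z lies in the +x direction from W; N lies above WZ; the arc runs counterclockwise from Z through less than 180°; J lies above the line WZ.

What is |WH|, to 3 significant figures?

40.4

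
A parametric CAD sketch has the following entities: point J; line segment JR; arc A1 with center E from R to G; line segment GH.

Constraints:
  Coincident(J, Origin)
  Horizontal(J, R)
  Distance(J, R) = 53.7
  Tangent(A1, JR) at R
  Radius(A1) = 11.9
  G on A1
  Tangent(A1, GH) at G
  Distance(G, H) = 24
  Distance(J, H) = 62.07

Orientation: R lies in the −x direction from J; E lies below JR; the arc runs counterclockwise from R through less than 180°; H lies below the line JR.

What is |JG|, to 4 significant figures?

66.03

Checks: J.y = 0.00, R.y = 0.00 ✓; |EG| = 11.90 ✓; ∠(EG, GH) = 90.00° ✓; |GH| = 24.00 ✓; |JH| = 62.07 ✓.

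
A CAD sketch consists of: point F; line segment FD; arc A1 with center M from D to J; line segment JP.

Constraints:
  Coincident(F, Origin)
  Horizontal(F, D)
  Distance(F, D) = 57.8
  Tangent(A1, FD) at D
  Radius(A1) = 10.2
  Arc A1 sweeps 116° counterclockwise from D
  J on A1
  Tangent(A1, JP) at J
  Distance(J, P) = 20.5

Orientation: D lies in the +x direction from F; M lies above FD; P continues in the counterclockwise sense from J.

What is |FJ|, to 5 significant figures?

68.556

A1 meets FD tangentially, so MD is at right angles to FD, so M = D + (0, 10.2) = (57.800, 10.200). On A1, D sits at bearing -90° from M; a 116° counterclockwise sweep puts J at bearing 26°, so J = M + 10.2·(cos 26°, sin 26°) = (66.968, 14.671). Then |FJ| = |J − F| = 68.556.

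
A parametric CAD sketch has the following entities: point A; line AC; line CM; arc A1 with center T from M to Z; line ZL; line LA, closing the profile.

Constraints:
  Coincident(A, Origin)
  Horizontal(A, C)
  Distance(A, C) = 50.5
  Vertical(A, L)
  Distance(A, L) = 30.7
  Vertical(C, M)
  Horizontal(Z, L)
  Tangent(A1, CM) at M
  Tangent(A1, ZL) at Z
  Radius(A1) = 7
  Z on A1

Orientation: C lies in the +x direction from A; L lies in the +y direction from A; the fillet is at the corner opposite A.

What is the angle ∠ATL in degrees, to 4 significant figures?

37.72°

A is at the origin; A and C share the same y with |AC| = 50.5 and C on the +x side, so C = (50.50, 0.000). A and L share the same x with |AL| = 30.7 and L on the +y side, so L = (0.000, 30.70). The virtual corner opposite A is at (50.50, 30.70). Tangency of A1 to CM means the radius TM is perpendicular to CM and since A1 is tangent to ZL there, TZ ⟂ ZL, with radius 7.0, so the center T sits 7.0 in from both sides at T = (43.50, 23.70). Then cos ∠ATL = TA·TL / (|TA||TL|), giving 37.72°.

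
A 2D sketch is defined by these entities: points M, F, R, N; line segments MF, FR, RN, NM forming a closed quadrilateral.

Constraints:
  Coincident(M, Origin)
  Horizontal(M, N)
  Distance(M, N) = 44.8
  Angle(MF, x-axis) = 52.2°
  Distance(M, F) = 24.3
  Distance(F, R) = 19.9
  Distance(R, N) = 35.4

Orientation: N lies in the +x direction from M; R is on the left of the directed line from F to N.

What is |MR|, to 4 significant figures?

43.98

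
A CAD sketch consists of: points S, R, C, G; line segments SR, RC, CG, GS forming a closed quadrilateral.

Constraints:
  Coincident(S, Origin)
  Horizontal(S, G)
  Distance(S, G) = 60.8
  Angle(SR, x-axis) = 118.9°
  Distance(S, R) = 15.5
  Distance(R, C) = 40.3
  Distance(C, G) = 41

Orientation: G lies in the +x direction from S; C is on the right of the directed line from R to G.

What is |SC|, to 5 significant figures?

26.066

S is at the origin; SG is horizontal with |SG| = 60.8 and G in +x, so G = (60.8, 0). SR runs at 118.9° with |SR| = 15.5, so R = (-7.4909, 13.570). C is determined by |RC| = 40.3 and |CG| = 41.0 together: it lies at the intersection of circle(R, 40.3) and circle(G, 41.0). With |RG| = 69.626, the foot of the radical line on RG is 34.404 from R and the perpendicular offset is √(40.3² − 34.404²) = 20.986. Taking the right-of-RG solution: C = (22.164, -13.720).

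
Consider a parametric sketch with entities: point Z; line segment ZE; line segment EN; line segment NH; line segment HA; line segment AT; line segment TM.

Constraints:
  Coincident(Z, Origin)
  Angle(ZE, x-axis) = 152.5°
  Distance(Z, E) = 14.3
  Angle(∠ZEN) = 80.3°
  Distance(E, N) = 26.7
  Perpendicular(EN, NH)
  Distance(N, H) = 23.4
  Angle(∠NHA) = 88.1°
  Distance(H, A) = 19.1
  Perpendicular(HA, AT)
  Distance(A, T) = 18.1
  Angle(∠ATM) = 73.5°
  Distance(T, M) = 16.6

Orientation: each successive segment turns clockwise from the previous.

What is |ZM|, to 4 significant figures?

21.95

Z is at the origin; ZE runs at 152.5° with length 14.3, so E = (-12.68, 6.603). ∠ZEN = 80.3° gives EN at 52.80° from the x-axis; with |EN| = 26.7, N = (3.459, 27.87). The perpendicularity gives NH at right angles to EN, so NH runs at -37.20°; with |NH| = 23.4, H = (22.10, 13.72). ∠NHA = 88.1° gives HA at -129.1° from the x-axis; with |HA| = 19.1, A = (10.05, -1.100). The perpendicularity gives AT at right angles to HA, so AT runs at 140.9°; with |AT| = 18.1, T = (-3.995, 10.32). ∠ATM = 73.5° gives TM at 34.40° from the x-axis; with |TM| = 16.6, M = (9.702, 19.69). Then |ZM| = |M − Z| = 21.95.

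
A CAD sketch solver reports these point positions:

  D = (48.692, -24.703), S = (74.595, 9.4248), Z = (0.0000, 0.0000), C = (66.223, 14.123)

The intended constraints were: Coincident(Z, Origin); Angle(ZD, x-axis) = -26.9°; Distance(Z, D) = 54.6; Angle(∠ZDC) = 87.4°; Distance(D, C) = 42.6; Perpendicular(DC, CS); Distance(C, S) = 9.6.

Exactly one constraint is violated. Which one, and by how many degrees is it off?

Perpendicular(DC, CS) — off by 5.00°.

Z = (0.00, 0.00) ✓; ZD at -26.90° ✓; |ZD| = 54.60 ✓; ∠ZDC = 87.40° ✓; |DC| = 42.60 ✓; ∠(DC, CS) = 95.00° ✗; |CS| = 9.600 ✓.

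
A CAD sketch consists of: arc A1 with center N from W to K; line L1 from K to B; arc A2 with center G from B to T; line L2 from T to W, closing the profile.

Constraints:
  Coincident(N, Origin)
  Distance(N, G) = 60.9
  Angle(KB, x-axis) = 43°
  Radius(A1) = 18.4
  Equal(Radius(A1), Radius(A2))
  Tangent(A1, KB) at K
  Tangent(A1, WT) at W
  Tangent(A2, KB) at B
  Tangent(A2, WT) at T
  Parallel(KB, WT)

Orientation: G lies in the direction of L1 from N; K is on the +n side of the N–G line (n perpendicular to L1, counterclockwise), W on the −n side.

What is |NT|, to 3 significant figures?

63.6

The slot axis is L1's direction at 43.0°, so u = (cos 43.0°, sin 43.0°) = (0.731, 0.682) and n = (−sin 43.0°, cos 43.0°) = (-0.682, 0.731). N is at the origin and G lies 60.9 along u from N, so G = 60.9·u = (44.5, 41.5). Tangency of A1 to both parallel lines with radius 18.4 puts K and W at N ± 18.4·n: K = (-12.5, 13.5), W = (12.5, -13.5). Equal radii place B and T the same way about G: B = G + 18.4·n = (32.0, 55.0), T = G − 18.4·n = (57.1, 28.1). Then |NT| = |T − N| = 63.6.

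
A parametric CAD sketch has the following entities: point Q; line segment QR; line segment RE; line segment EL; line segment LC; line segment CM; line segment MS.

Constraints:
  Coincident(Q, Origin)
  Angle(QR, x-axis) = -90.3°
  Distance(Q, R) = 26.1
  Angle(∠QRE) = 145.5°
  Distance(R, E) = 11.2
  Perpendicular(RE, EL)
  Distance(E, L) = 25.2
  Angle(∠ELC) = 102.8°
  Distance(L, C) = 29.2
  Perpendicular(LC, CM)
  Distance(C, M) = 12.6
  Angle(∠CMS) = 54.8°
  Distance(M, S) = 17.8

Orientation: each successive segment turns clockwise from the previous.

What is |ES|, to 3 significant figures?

30.1

Q is at the origin; QR runs at -90.3° with length 26.1, so R = (-0.137, -26.1). ∠QRE = 145.5° gives RE at -125° from the x-axis; with |RE| = 11.2, E = (-6.53, -35.3). RE is perpendicular to EL, so EL runs at 145°; with |EL| = 25.2, L = (-27.2, -20.9). ∠ELC = 102.8° gives LC at 68.0° from the x-axis; with |LC| = 29.2, C = (-16.3, 6.16). LC ⟂ CM, so CM runs at -22.0°; with |CM| = 12.6, M = (-4.60, 1.44). ∠CMS = 54.8° gives MS at -147° from the x-axis; with |MS| = 17.8, S = (-19.6, -8.20). Then |ES| = |S − E| = 30.1.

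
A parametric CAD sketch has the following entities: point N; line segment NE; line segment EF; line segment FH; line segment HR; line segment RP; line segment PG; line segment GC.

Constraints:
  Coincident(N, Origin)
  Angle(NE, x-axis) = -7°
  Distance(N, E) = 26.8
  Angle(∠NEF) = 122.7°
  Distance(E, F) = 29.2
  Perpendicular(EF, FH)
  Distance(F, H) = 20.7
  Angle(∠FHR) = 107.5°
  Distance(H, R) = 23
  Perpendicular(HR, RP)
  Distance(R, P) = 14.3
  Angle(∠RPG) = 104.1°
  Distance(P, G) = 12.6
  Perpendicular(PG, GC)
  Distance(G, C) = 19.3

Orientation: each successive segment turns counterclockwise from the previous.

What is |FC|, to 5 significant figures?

24.417

N is at the origin; NE runs at -7.0° with length 26.8, so E = (26.600, -3.2661). ∠NEF = 122.7° gives EF at 50.300° from the x-axis; with |EF| = 29.2, F = (45.252, 19.200). EF ⟂ FH, so FH runs at 140.30°; with |FH| = 20.7, H = (29.326, 32.423). ∠FHR = 107.5° gives HR at -147.20° from the x-axis; with |HR| = 23.0, R = (9.9927, 19.964). The perpendicularity gives RP at right angles to HR, so RP runs at -57.200°; with |RP| = 14.3, P = (17.739, 7.9435). ∠RPG = 104.1° gives PG at 18.700° from the x-axis; with |PG| = 12.6, G = (29.674, 11.983). PG is perpendicular to GC, so GC runs at 108.70°; with |GC| = 19.3, C = (23.486, 30.264). Then |FC| = |C − F| = 24.417.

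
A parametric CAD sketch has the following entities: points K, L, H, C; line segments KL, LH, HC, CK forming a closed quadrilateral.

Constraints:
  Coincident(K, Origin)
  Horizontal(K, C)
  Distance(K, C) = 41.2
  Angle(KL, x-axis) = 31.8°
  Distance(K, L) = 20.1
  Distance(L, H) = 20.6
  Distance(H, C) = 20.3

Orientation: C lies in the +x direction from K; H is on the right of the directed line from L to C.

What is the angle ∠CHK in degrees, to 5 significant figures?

131.73°

K is at the origin; KC is horizontal with |KC| = 41.2 and C in +x, so C = (41.2, 0). KL runs at 31.8° with |KL| = 20.1, so L = (17.083, 10.592). H is determined by |LH| = 20.6 and |HC| = 20.3 together: it lies at the intersection of circle(L, 20.6) and circle(C, 20.3). With |LC| = 26.341, the foot of the radical line on LC is 13.403 from L and the perpendicular offset is √(20.6² − 13.403²) = 15.643. Taking the right-of-LC solution: H = (23.064, -9.1207).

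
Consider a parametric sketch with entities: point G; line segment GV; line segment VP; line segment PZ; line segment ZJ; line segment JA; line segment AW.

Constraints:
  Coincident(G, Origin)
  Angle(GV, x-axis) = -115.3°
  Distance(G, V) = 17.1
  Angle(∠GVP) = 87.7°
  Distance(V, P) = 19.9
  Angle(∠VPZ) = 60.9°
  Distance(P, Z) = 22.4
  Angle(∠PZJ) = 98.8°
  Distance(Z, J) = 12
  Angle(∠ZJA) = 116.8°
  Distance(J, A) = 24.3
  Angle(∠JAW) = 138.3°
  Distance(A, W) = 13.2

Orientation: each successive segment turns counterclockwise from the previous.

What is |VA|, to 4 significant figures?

10.06

G is at the origin; GV runs at -115.3° with length 17.1, so V = (-7.308, -15.46). ∠GVP = 87.7° gives VP at -23.00° from the x-axis; with |VP| = 19.9, P = (11.01, -23.24). ∠VPZ = 60.9° gives PZ at 96.10° from the x-axis; with |PZ| = 22.4, Z = (8.630, -0.9622). ∠PZJ = 98.8° gives ZJ at 177.3° from the x-axis; with |ZJ| = 12.0, J = (-3.357, -0.3969). ∠ZJA = 116.8° gives JA at -119.5° from the x-axis; with |JA| = 24.3, A = (-15.32, -21.55). Then |VA| = |A − V| = 10.06.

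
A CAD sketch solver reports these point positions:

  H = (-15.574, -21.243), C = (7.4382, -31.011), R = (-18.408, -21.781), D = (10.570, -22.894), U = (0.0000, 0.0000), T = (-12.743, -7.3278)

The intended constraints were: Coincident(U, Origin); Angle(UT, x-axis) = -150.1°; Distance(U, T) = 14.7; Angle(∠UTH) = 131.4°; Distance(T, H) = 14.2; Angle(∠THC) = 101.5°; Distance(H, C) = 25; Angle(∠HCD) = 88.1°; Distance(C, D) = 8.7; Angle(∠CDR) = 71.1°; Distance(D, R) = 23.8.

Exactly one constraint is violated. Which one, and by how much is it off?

Distance(D, R) = 23.8 — off by 5.20.

U = (0.00, 0.00) ✓; UT at -150.1° ✓; |UT| = 14.70 ✓; ∠UTH = 131.4° ✓; |TH| = 14.20 ✓; ∠THC = 101.5° ✓; |HC| = 25.00 ✓; ∠HCD = 88.10° ✓; |CD| = 8.700 ✓; ∠CDR = 71.10° ✓; |DR| = 29.00 ✗.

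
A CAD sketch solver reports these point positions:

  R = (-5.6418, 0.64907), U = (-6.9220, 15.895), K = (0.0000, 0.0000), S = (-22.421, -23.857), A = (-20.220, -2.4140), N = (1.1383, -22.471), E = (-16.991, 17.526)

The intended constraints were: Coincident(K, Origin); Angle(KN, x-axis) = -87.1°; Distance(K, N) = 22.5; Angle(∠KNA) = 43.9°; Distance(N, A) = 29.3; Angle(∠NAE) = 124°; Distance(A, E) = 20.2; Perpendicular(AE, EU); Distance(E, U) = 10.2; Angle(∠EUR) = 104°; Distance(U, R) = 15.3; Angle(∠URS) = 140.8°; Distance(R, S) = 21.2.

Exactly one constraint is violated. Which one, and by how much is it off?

Distance(R, S) = 21.2 — off by 8.50.

K = (0.00, 0.00) ✓; KN at -87.10° ✓; |KN| = 22.50 ✓; ∠KNA = 43.90° ✓; |NA| = 29.30 ✓; ∠NAE = 124.0° ✓; |AE| = 20.20 ✓; ∠(AE, EU) = 90.00° ✓; |EU| = 10.20 ✓; ∠EUR = 104.0° ✓; |UR| = 15.30 ✓; ∠URS = 140.8° ✓; |RS| = 29.70 ✗.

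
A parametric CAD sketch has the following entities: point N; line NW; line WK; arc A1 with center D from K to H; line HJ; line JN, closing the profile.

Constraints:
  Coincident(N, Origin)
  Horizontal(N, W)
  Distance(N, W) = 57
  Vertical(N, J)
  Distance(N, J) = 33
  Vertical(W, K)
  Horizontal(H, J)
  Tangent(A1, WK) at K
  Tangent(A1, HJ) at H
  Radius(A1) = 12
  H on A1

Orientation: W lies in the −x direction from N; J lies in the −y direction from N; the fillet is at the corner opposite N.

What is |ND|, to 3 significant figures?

49.7

N is at the origin; N and W share the same y with |NW| = 57.0 and W on the −x side, so W = (-57.0, 0.00). NJ is vertical with |NJ| = 33.0 and J on the −y side, so J = (0.00, -33.0). The virtual corner opposite N is at (-57.0, -33.0). Since A1 is tangent to WK there, DK ⟂ WK and the tangent condition forces DH to be normal to HJ, with radius 12.0, so the center D sits 12.0 in from both sides at D = (-45.0, -21.0). Then |ND| = |D − N| = 49.7.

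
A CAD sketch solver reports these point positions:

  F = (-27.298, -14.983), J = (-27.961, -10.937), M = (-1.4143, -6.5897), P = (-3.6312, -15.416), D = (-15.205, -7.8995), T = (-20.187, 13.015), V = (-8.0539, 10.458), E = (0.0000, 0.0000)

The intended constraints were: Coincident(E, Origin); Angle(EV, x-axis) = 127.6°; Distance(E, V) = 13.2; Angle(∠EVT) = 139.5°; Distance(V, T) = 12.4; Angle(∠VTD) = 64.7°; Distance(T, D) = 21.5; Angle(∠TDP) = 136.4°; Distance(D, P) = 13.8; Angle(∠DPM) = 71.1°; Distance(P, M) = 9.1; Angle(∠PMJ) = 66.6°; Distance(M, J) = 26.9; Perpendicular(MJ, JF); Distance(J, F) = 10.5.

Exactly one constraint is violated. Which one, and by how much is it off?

Distance(J, F) = 10.5 — off by 6.40.

E = (0.00, 0.00) ✓; EV at 127.6° ✓; |EV| = 13.20 ✓; ∠EVT = 139.5° ✓; |VT| = 12.40 ✓; ∠VTD = 64.70° ✓; |TD| = 21.50 ✓; ∠TDP = 136.4° ✓; |DP| = 13.80 ✓; ∠DPM = 71.10° ✓; |PM| = 9.100 ✓; ∠PMJ = 66.60° ✓; |MJ| = 26.90 ✓; ∠(MJ, JF) = 90.01° ✓; |JF| = 4.100 ✗.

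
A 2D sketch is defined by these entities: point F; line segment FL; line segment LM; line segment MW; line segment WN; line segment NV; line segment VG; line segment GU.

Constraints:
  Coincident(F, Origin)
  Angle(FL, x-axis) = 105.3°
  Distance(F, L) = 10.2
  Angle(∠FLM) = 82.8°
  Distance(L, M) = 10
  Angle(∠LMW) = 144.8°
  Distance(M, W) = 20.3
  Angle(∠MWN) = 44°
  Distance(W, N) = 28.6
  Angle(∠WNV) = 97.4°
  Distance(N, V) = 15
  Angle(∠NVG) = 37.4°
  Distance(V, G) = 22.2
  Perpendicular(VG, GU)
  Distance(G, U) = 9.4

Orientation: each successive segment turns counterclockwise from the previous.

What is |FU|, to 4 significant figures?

13.33

F is at the origin; FL runs at 105.3° with length 10.2, so L = (-2.692, 9.838). ∠FLM = 82.8° gives LM at -157.5° from the x-axis; with |LM| = 10.0, M = (-11.93, 6.012). ∠LMW = 144.8° gives MW at -122.3° from the x-axis; with |MW| = 20.3, W = (-22.78, -11.15). ∠MWN = 44.0° gives WN at 13.70° from the x-axis; with |WN| = 28.6, N = (5.009, -4.374). ∠WNV = 97.4° gives NV at 96.30° from the x-axis; with |NV| = 15.0, V = (3.363, 10.54). ∠NVG = 37.4° gives VG at -121.1° from the x-axis; with |VG| = 22.2, G = (-8.104, -8.473). VG is perpendicular to GU, so GU runs at -31.10°; with |GU| = 9.4, U = (-0.05549, -13.33). Then |FU| = |U − F| = 13.33.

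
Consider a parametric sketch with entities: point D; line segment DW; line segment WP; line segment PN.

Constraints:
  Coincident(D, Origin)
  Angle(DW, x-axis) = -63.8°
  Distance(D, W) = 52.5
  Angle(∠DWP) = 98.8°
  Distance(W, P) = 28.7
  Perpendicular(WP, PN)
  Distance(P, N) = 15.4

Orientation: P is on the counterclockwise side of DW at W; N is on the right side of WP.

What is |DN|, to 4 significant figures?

76.66

D is at the origin; DW runs at -63.8° with length 52.5, so W = 52.5·(cos -63.8°, sin -63.8°) = (23.18, -47.11). ∠DWP = 98.8°, so WP runs at -63.8° + (180° − 98.8°) = 17.40° from the x-axis; with |WP| = 28.7, P = W + 28.7·(cos 17.40°, sin 17.40°) = (50.57, -38.52). WP ⟂ PN; with |PN| = 15.4 on the right of WP, N = P + 15.4·(0.2990, -0.9542) = (55.17, -53.22). Then |DN| = |N − D| = 76.66.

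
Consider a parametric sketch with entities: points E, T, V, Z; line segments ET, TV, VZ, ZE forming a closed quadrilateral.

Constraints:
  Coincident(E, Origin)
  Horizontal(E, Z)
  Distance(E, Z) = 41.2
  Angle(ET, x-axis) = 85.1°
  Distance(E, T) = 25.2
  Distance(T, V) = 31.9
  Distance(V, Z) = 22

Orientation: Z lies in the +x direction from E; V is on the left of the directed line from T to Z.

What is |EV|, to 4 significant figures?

39.59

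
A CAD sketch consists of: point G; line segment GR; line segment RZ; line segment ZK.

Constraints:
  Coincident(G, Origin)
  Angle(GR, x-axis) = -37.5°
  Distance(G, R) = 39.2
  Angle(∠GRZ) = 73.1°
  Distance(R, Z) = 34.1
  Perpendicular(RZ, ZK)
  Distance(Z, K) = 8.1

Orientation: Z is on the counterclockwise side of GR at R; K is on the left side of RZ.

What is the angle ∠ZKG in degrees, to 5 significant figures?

142.33°

G is at the origin; GR runs at -37.5° with length 39.2, so R = 39.2·(cos -37.5°, sin -37.5°) = (31.099, -23.863). ∠GRZ = 73.1°, so RZ runs at -37.5° + (180° − 73.1°) = 69.400° from the x-axis; with |RZ| = 34.1, Z = R + 34.1·(cos 69.400°, sin 69.400°) = (43.097, 8.0562). RZ ⟂ ZK; with |ZK| = 8.1 on the left of RZ, K = Z + 8.1·(-0.93606, 0.35184) = (35.515, 10.906). Then cos ∠ZKG = KZ·KG / (|KZ||KG|), giving 142.33°.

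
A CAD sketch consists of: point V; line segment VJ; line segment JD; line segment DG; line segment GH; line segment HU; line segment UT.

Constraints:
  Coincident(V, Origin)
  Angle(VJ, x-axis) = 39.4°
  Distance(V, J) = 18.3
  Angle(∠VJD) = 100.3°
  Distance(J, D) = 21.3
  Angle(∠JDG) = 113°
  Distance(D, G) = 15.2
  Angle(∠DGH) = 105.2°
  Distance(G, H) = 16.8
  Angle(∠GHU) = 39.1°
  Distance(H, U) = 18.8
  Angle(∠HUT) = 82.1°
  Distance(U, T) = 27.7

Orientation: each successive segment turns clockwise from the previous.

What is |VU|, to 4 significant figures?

24.55

V is at the origin; VJ runs at 39.4° with length 18.3, so J = (14.14, 11.62). ∠VJD = 100.3° gives JD at -40.30° from the x-axis; with |JD| = 21.3, D = (30.39, -2.161). ∠JDG = 113.0° gives DG at -107.3° from the x-axis; with |DG| = 15.2, G = (25.87, -16.67). ∠DGH = 105.2° gives GH at 177.9° from the x-axis; with |GH| = 16.8, H = (9.077, -16.06). ∠GHU = 39.1° gives HU at 37.00° from the x-axis; with |HU| = 18.8, U = (24.09, -4.744). Then |VU| = |U − V| = 24.55.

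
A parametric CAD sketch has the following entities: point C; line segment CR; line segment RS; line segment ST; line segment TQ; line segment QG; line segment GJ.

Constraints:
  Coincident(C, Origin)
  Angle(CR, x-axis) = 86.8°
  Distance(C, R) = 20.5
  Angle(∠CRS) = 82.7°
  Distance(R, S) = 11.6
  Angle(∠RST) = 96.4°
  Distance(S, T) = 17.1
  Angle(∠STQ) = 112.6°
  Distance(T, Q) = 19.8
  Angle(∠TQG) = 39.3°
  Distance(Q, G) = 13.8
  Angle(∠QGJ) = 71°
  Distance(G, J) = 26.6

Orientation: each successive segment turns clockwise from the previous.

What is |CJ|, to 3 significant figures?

21.7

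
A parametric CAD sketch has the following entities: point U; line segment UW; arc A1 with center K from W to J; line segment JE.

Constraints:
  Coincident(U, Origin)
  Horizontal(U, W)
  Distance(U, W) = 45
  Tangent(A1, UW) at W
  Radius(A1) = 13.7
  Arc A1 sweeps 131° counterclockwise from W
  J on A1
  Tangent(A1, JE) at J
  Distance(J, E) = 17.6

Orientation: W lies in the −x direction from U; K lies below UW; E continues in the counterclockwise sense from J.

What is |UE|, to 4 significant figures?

56.67

On A1, W sits at bearing 90° from K; a 131° counterclockwise sweep puts J at bearing 221°, so J = K + 13.7·(cos 221°, sin 221°) = (-55.34, -22.69). Since A1 is tangent to JE there, KJ ⟂ JE, so JE runs along (−sin 221°, cos 221°); with |JE| = 17.6, E = (-43.79, -35.97). Then |UE| = |E − U| = 56.67.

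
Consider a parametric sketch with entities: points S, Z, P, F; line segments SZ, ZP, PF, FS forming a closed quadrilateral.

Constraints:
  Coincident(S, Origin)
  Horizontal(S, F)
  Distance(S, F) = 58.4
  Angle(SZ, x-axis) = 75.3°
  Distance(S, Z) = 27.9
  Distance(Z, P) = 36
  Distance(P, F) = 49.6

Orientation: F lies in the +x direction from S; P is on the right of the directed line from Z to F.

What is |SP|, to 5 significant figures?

13.114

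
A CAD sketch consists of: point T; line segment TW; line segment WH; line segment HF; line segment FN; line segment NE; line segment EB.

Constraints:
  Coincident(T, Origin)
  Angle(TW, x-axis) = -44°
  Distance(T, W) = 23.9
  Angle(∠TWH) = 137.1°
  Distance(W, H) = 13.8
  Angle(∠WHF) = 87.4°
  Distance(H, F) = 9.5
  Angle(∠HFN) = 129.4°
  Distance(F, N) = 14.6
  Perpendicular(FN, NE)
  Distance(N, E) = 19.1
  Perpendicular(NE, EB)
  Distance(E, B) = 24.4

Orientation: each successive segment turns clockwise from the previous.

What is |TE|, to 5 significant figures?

15.414

∠HFN = 129.4° gives FN at 129.90° from the x-axis; with |FN| = 14.6, N = (-0.92629, -19.264). FN ⟂ NE, so NE runs at 39.900°; with |NE| = 19.1, E = (13.727, -7.0127). Then |TE| = |E − T| = 15.414.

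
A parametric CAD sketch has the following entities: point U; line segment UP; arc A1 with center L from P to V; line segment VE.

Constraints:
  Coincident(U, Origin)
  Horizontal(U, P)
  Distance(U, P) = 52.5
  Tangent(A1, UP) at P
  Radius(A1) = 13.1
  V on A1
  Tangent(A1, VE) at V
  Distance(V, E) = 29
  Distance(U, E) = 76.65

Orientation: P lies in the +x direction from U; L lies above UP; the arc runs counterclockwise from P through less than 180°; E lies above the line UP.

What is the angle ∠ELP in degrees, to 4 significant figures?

159.8°

Checks: |LV| = 13.10 ✓; ∠(LV, VE) = 90.00° ✓; |VE| = 29.00 ✓; |UE| = 76.65 ✓.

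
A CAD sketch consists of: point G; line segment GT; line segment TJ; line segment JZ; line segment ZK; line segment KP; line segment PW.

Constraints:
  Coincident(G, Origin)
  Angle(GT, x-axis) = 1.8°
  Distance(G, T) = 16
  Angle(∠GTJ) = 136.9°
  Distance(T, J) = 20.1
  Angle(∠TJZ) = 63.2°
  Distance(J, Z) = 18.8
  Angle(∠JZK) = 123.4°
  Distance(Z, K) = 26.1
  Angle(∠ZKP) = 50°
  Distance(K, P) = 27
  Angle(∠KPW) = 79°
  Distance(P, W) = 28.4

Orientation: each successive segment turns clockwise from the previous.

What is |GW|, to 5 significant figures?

33.114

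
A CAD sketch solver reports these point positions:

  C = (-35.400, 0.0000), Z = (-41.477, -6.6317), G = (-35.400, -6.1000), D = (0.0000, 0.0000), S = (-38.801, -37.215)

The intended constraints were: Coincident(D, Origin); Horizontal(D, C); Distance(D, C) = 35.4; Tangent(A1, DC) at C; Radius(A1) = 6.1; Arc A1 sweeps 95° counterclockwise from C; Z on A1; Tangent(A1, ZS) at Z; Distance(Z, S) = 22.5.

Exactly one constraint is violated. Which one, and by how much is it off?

Distance(Z, S) = 22.5 — off by 8.20.

D = (0.00, 0.00) ✓; D.y = 0.00, C.y = 0.00 ✓; |DC| = 35.40 ✓; ∠(GC, CD) = 90.00° ✓; |GC| = 6.100 ✓; bearing(G→Z) − bearing(G→C) = 95.00° ✓; |GZ| = 6.100 ✓; ∠(GZ, ZS) = 90.00° ✓; |ZS| = 30.70 ✗.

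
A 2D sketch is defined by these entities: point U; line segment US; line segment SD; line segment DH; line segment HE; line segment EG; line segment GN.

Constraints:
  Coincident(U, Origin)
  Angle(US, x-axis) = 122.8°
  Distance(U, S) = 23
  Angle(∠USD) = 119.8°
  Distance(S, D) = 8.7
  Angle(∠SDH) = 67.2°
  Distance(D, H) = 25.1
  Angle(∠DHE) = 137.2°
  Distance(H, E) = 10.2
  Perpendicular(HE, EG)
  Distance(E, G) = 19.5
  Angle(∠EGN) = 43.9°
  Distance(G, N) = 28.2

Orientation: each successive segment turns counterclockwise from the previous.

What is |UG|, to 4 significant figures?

12.47

U is at the origin; US runs at 122.8° with length 23.0, so S = (-12.46, 19.33). ∠USD = 119.8° gives SD at -177.0° from the x-axis; with |SD| = 8.7, D = (-21.15, 18.88). ∠SDH = 67.2° gives DH at -64.20° from the x-axis; with |DH| = 25.1, H = (-10.22, -3.720). ∠DHE = 137.2° gives HE at -21.40° from the x-axis; with |HE| = 10.2, E = (-0.7263, -7.442). HE ⟂ EG, so EG runs at 68.60°; with |EG| = 19.5, G = (6.389, 10.71). Then |UG| = |G − U| = 12.47.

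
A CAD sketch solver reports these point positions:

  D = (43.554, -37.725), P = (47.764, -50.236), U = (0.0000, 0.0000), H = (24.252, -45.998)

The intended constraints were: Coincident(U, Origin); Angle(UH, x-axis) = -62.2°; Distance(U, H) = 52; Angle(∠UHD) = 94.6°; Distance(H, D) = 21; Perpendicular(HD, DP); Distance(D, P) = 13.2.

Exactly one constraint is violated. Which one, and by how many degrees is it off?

Perpendicular(HD, DP) — off by 4.60°.

U = (0.00, 0.00) ✓; UH at -62.20° ✓; |UH| = 52.00 ✓; ∠UHD = 94.60° ✓; |HD| = 21.00 ✓; ∠(HD, DP) = 94.60° ✗; |DP| = 13.20 ✓.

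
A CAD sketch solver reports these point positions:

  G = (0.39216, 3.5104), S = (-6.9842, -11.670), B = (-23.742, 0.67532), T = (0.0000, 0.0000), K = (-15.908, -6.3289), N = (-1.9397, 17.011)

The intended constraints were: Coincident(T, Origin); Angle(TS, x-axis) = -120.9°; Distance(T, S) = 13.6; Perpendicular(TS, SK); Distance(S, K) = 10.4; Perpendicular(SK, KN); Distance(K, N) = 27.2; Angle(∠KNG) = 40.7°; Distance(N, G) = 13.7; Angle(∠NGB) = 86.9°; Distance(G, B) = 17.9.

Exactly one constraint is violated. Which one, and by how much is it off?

Distance(G, B) = 17.9 — off by 6.40.

T = (0.00, 0.00) ✓; TS at -120.9° ✓; |TS| = 13.60 ✓; ∠(TS, SK) = 90.00° ✓; |SK| = 10.40 ✓; ∠(SK, KN) = 90.00° ✓; |KN| = 27.20 ✓; ∠KNG = 40.70° ✓; |NG| = 13.70 ✓; ∠NGB = 86.90° ✓; |GB| = 24.30 ✗.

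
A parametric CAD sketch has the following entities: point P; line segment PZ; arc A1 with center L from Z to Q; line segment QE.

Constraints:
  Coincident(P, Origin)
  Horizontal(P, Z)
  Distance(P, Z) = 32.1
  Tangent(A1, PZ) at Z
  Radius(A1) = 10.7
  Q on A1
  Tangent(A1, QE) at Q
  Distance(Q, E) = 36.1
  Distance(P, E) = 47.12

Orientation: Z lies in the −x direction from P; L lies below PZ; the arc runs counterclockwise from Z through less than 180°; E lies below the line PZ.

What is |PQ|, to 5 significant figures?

43.814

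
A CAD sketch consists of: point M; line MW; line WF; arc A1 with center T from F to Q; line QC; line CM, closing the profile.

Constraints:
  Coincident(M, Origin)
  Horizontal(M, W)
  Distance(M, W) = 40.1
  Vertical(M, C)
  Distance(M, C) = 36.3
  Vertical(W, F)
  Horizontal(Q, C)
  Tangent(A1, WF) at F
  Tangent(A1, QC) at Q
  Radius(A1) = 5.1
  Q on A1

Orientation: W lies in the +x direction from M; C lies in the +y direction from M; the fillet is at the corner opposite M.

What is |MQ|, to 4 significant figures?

50.43

M is at the origin; MW is horizontal with |MW| = 40.1 and W on the +x side, so W = (40.10, 0.000). MC is vertical with |MC| = 36.3 and C on the +y side, so C = (0.000, 36.30). The virtual corner opposite M is at (40.10, 36.30). The tangent condition forces TF to be normal to WF and since A1 is tangent to QC there, TQ ⟂ QC, with radius 5.1, so the center T sits 5.1 in from both sides at T = (35.00, 31.20). That places the tangent points at F = (40.10, 31.20) on WF and Q = (35.00, 36.30) on QC. Then |MQ| = |Q − M| = 50.43.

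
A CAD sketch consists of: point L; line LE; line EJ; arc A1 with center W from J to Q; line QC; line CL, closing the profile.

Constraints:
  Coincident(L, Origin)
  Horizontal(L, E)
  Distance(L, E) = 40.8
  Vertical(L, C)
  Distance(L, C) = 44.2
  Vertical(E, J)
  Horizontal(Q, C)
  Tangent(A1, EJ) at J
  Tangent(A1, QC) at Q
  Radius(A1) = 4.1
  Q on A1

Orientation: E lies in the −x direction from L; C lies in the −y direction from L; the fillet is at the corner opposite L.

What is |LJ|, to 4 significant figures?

57.21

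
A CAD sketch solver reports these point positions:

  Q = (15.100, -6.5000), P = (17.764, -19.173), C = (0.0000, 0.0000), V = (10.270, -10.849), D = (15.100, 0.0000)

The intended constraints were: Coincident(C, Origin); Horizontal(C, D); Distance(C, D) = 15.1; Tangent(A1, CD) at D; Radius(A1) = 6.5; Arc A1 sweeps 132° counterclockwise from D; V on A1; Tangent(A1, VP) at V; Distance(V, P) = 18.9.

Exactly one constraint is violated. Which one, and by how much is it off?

Distance(V, P) = 18.9 — off by 7.70.

C = (0.00, 0.00) ✓; C.y = 0.00, D.y = 0.00 ✓; |CD| = 15.10 ✓; ∠(QD, DC) = 90.00° ✓; |QD| = 6.500 ✓; bearing(Q→V) − bearing(Q→D) = 132.0° ✓; |QV| = 6.499 ✓; ∠(QV, VP) = 90.00° ✓; |VP| = 11.20 ✗.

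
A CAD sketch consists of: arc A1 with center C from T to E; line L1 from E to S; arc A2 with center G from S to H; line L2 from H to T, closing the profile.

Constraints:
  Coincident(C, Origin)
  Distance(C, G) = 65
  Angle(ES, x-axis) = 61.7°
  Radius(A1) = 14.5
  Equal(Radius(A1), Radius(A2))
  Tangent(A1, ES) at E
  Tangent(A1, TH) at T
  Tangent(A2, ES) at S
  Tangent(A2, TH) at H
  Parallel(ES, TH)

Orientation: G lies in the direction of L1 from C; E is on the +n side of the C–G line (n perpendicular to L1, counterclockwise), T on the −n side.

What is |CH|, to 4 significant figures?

66.60

Tangency of A1 to both parallel lines with radius 14.5 puts E and T at C ± 14.5·n: E = (-12.77, 6.874), T = (12.77, -6.874). Equal radii place S and H the same way about G: S = G + 14.5·n = (18.05, 64.11), H = G − 14.5·n = (43.58, 50.36). Then |CH| = |H − C| = 66.60.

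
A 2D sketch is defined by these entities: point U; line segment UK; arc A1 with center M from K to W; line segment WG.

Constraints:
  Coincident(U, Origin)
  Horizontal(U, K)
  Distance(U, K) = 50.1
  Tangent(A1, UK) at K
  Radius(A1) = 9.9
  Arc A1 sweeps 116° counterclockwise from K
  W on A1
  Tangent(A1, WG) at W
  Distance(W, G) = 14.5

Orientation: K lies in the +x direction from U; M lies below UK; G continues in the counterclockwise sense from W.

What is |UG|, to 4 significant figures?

54.82

U is at the origin; UK is horizontal with |UK| = 50.1 and K on the +x side, so K = (50.10, 0.000). A1 meets UK tangentially, so MK is at right angles to UK, so M = K + (0, -9.9) = (50.10, -9.900). On A1, K sits at bearing 90° from M; a 116° counterclockwise sweep puts W at bearing 206°, so W = M + 9.9·(cos 206°, sin 206°) = (41.20, -14.24). Since A1 is tangent to WG there, MW ⟂ WG, so WG runs along (−sin 206°, cos 206°); with |WG| = 14.5, G = (47.56, -27.27). Then |UG| = |G − U| = 54.82.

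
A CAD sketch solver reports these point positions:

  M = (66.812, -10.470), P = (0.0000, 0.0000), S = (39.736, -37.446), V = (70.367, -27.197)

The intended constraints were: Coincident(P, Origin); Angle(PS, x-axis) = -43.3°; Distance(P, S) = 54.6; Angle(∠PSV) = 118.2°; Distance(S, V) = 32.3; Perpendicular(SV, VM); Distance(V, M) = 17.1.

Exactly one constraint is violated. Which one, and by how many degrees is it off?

Perpendicular(SV, VM) — off by 6.50°.

P = (0.00, 0.00) ✓; PS at -43.30° ✓; |PS| = 54.60 ✓; ∠PSV = 118.2° ✓; |SV| = 32.30 ✓; ∠(SV, VM) = 83.50° ✗; |VM| = 17.10 ✓.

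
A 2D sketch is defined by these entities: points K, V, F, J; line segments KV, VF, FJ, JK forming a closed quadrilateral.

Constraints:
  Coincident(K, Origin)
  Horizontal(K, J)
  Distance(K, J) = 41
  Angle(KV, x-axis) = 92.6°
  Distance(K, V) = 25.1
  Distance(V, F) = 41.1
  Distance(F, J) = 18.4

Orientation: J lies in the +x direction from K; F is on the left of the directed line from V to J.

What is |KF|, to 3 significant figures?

43.5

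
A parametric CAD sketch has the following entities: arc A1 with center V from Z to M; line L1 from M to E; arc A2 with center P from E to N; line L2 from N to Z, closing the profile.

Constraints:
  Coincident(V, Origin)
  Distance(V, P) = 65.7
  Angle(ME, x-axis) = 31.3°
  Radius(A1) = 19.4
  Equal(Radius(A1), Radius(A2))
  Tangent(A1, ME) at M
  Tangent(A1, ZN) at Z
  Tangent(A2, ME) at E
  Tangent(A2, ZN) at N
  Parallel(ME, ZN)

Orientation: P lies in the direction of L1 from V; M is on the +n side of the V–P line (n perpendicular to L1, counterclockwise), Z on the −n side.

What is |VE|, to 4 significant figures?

68.50

Tangency of A1 to both parallel lines with radius 19.4 puts M and Z at V ± 19.4·n: M = (-10.08, 16.58), Z = (10.08, -16.58). Equal radii place E and N the same way about P: E = P + 19.4·n = (46.06, 50.71), N = P − 19.4·n = (66.22, 17.56). Then |VE| = |E − V| = 68.50.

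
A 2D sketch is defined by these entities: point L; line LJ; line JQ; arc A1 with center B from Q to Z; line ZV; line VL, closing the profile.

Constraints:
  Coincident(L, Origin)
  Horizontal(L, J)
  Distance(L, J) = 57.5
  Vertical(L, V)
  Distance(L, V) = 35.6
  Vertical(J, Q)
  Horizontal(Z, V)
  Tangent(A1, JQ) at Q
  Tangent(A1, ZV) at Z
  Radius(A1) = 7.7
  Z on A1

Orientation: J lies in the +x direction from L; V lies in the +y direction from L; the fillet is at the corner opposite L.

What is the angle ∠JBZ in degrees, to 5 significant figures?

164.57°

L is at the origin; L and J share the same y with |LJ| = 57.5 and J on the +x side, so J = (57.500, 0.0000). L and V share the same x with |LV| = 35.6 and V on the +y side, so V = (0.0000, 35.600). The virtual corner opposite L is at (57.500, 35.600). The tangent condition forces BQ to be normal to JQ and tangency of A1 to ZV means the radius BZ is perpendicular to ZV, with radius 7.7, so the center B sits 7.7 in from both sides at B = (49.800, 27.900). That places the tangent points at Q = (57.500, 27.900) on JQ and Z = (49.800, 35.600) on ZV. Then cos ∠JBZ = BJ·BZ / (|BJ||BZ|), giving 164.57°.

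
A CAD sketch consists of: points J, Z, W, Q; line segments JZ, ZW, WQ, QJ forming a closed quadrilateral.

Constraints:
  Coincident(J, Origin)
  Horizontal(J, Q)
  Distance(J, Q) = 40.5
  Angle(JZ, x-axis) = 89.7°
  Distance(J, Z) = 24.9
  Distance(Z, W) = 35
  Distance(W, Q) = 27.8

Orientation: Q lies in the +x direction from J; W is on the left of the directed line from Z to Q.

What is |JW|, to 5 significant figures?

44.404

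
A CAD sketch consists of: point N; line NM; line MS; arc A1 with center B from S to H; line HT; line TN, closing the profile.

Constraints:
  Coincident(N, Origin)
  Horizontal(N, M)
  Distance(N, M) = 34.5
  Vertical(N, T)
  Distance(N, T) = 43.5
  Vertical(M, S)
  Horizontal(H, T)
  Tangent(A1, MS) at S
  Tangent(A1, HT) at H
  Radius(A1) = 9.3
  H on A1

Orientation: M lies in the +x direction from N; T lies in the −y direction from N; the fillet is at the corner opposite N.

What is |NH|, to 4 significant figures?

50.27

N is at the origin; N and M share the same y with |NM| = 34.5 and M on the +x side, so M = (34.50, 0.000). N and T share the same x with |NT| = 43.5 and T on the −y side, so T = (0.000, -43.50). The virtual corner opposite N is at (34.50, -43.50). Since A1 is tangent to MS there, BS ⟂ MS and A1 meets HT tangentially, so BH is at right angles to HT, with radius 9.3, so the center B sits 9.3 in from both sides at B = (25.20, -34.20). That places the tangent points at S = (34.50, -34.20) on MS and H = (25.20, -43.50) on HT. Then |NH| = |H − N| = 50.27.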